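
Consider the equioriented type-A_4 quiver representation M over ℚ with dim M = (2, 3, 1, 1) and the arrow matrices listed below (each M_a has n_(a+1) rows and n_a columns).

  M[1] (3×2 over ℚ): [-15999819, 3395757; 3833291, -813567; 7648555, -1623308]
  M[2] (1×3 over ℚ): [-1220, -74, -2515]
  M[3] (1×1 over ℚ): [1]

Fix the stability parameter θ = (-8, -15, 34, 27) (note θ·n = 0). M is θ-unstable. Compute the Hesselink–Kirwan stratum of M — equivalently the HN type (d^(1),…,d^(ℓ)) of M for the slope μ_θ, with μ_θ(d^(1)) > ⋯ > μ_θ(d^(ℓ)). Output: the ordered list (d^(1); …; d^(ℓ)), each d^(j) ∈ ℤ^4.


Interval decomposition of M: I[1,2], I[1,4], I[2,2].
HN type (ℓ=3): μ^(1)=61/2; μ^(2)=-23/2; μ^(3)=-15

((0, 0, 1, 1); (2, 2, 0, 0); (0, 1, 0, 0))


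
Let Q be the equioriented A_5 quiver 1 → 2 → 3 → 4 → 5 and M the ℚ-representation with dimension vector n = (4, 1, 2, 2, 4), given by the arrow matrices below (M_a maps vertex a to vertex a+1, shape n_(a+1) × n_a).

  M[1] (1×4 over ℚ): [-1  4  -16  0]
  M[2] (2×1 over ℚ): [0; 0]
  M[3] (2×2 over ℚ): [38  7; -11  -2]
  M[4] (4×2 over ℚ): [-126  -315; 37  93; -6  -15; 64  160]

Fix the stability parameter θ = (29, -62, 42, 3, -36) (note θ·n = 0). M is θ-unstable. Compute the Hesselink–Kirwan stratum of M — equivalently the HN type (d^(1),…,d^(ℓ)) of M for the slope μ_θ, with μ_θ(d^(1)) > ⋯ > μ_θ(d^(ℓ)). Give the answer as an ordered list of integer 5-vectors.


Via rank(M_{q-1}∘⋯∘M_p): M ≅ I[1,1]^3, I[1,2], I[3,5]^2, I[5,5]^2.
μ_θ-semistable layers: μ^(1)=29; μ^(2)=3; μ^(3)=-33/2; μ^(4)=-36

((3, 0, 0, 0, 0); (0, 0, 2, 2, 2); (1, 1, 0, 0, 0); (0, 0, 0, 0, 2))


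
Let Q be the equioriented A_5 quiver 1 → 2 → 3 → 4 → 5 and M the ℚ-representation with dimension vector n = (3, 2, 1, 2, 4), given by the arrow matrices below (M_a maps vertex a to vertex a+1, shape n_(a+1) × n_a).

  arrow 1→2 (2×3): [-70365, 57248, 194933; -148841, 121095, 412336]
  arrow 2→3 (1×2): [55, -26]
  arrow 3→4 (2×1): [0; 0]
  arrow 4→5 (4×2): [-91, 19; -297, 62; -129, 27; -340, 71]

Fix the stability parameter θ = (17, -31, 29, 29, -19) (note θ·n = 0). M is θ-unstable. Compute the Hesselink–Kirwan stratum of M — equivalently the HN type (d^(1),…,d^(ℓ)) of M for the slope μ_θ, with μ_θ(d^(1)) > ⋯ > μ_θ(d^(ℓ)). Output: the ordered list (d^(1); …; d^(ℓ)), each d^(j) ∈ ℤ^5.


Barcode: M ≅ I[1,1], I[1,2], I[1,3], I[4,5]^2, I[5,5]^2. HN layers by μ_θ (5 steps, strictly decreasing):
  μ^(1)=29; μ^(2)=17; μ^(3)=5; μ^(4)=-7; μ^(5)=-19

((0, 0, 1, 0, 0); (1, 0, 0, 0, 0); (0, 0, 0, 2, 2); (2, 2, 0, 0, 0); (0, 0, 0, 0, 2))


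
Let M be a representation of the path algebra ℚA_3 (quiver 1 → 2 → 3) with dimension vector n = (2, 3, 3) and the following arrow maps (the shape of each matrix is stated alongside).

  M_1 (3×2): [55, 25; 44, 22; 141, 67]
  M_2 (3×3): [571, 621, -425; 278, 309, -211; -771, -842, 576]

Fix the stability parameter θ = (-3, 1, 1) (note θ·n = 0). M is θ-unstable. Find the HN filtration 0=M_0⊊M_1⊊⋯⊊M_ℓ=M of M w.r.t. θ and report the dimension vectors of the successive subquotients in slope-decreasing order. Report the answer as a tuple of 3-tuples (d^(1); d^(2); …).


Barcode: M ≅ I[1,3]^2, I[2,2], I[3,3]. HN layers by μ_θ (2 steps, strictly decreasing):
  μ^(1)=1; μ^(2)=-3

((0, 3, 3); (2, 0, 0))


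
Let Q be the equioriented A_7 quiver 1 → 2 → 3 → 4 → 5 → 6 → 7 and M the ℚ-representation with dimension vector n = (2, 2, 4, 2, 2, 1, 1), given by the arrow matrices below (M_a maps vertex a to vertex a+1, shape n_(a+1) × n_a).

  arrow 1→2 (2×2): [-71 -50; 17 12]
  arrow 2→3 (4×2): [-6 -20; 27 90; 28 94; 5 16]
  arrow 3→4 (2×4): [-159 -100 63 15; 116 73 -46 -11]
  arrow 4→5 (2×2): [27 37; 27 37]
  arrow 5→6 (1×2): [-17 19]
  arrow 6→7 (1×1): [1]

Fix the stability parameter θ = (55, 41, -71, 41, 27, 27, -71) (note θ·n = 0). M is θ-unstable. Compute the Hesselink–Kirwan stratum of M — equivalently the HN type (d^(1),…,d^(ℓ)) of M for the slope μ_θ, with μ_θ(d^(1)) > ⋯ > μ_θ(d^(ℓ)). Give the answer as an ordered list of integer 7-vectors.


Interval decomposition of M: I[1,4], I[1,7], I[3,3]^2, I[5,5].
HN type (ℓ=5): μ^(1)=41; μ^(2)=27; μ^(3)=25/3; μ^(4)=7; μ^(5)=-71

((0, 0, 0, 1, 0, 0, 0); (0, 0, 0, 0, 1, 0, 0); (1, 1, 1, 0, 0, 0, 0); (1, 1, 1, 1, 1, 1, 1); (0, 0, 2, 0, 0, 0, 0))


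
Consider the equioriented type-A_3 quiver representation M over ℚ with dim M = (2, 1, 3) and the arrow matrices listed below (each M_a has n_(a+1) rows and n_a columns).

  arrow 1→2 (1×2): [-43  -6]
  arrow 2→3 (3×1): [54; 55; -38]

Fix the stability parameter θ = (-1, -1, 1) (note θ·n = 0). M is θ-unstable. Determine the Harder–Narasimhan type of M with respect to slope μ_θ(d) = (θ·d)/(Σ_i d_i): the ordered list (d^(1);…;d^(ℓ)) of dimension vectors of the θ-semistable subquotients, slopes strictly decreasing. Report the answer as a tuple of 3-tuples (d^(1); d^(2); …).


Barcode: M ≅ I[1,1], I[1,3], I[3,3]^2. HN layers by μ_θ (2 steps, strictly decreasing):
  μ^(1)=1; μ^(2)=-1

((0, 0, 3); (2, 1, 0))


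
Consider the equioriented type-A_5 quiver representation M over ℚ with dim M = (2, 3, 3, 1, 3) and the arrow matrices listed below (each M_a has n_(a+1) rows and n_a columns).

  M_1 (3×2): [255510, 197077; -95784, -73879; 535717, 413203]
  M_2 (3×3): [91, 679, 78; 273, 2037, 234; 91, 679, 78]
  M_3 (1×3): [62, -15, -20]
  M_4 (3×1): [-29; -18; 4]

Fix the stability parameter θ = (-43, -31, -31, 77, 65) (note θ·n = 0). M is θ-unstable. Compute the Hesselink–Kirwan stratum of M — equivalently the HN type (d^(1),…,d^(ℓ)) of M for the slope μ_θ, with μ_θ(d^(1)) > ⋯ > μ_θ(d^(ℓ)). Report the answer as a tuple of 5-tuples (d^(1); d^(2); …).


Barcode: M ≅ I[1,2]^2, I[2,5], I[3,3]^2, I[5,5]^2. HN layers by μ_θ (4 steps, strictly decreasing):
  μ^(1)=71; μ^(2)=65; μ^(3)=-31; μ^(4)=-43

((0, 0, 0, 1, 1); (0, 0, 0, 0, 2); (0, 3, 3, 0, 0); (2, 0, 0, 0, 0))


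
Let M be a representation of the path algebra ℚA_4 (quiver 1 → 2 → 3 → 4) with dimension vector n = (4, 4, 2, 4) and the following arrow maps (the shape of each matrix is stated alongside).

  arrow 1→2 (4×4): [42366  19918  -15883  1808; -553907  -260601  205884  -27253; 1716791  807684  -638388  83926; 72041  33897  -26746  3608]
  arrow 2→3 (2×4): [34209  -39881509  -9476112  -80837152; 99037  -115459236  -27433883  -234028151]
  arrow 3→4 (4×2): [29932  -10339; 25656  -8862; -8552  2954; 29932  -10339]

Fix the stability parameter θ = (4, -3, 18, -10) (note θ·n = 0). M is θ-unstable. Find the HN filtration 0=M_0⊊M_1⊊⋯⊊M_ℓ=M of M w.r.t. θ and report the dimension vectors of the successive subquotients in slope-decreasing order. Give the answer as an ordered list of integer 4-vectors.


Interval decomposition of M: I[1,2]^2, I[1,3], I[1,4], I[4,4]^3.
HN type (ℓ=4): μ^(1)=18; μ^(2)=4; μ^(3)=1/2; μ^(4)=-10

((0, 0, 1, 0); (0, 0, 1, 1); (4, 4, 0, 0); (0, 0, 0, 3))


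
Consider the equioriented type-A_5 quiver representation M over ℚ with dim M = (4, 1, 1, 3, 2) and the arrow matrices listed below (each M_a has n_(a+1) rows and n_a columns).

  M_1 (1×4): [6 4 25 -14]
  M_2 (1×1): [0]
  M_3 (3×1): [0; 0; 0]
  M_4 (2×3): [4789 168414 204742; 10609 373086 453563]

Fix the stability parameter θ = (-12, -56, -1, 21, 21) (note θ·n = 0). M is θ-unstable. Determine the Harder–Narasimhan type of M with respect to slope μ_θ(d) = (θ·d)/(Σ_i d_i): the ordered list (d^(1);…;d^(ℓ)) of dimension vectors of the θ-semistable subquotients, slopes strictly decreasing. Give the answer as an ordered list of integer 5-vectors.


Barcode: M ≅ I[1,1]^3, I[1,2], I[3,3], I[4,4], I[4,5]^2. HN layers by μ_θ (4 steps, strictly decreasing):
  μ^(1)=21; μ^(2)=-1; μ^(3)=-12; μ^(4)=-34

((0, 0, 0, 3, 2); (0, 0, 1, 0, 0); (3, 0, 0, 0, 0); (1, 1, 0, 0, 0))


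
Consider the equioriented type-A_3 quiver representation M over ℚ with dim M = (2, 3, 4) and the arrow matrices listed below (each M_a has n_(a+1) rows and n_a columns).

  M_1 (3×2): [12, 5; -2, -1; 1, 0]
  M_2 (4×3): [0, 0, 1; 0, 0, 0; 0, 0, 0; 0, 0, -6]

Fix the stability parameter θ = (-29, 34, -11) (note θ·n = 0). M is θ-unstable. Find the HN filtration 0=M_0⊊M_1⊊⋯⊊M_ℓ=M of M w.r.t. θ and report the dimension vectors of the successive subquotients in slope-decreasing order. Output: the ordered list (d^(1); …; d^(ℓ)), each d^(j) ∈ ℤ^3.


Via rank(M_{q-1}∘⋯∘M_p): M ≅ I[1,2], I[1,3], I[2,2], I[3,3]^3.
μ_θ-semistable layers: μ^(1)=34; μ^(2)=23/2; μ^(3)=-11; μ^(4)=-29

((0, 2, 0); (0, 1, 1); (0, 0, 3); (2, 0, 0))


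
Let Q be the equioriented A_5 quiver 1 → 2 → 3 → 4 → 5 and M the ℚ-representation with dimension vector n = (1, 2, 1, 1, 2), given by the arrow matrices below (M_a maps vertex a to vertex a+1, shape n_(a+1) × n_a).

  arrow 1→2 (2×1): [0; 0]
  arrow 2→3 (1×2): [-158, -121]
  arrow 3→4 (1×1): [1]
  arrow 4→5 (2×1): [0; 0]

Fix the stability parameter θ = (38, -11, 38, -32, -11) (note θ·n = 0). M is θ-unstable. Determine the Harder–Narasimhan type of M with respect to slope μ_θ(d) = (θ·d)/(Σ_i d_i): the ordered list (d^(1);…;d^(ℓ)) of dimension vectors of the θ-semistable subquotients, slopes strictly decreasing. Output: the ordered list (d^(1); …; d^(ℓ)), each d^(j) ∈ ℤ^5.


Interval decomposition of M: I[1,1], I[2,2], I[2,4], I[5,5]^2.
HN type (ℓ=3): μ^(1)=38; μ^(2)=3; μ^(3)=-11

((1, 0, 0, 0, 0); (0, 0, 1, 1, 0); (0, 2, 0, 0, 2))


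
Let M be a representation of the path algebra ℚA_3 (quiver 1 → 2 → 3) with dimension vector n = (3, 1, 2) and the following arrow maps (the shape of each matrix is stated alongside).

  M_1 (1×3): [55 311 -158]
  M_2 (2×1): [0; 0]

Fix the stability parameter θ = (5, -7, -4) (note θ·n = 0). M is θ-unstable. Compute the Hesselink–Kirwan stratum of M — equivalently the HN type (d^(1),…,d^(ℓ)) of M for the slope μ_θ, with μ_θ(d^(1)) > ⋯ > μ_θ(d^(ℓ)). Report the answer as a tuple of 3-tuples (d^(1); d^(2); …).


Barcode: M ≅ I[1,1]^2, I[1,2], I[3,3]^2. HN layers by μ_θ (3 steps, strictly decreasing):
  μ^(1)=5; μ^(2)=-1; μ^(3)=-4

((2, 0, 0); (1, 1, 0); (0, 0, 2))


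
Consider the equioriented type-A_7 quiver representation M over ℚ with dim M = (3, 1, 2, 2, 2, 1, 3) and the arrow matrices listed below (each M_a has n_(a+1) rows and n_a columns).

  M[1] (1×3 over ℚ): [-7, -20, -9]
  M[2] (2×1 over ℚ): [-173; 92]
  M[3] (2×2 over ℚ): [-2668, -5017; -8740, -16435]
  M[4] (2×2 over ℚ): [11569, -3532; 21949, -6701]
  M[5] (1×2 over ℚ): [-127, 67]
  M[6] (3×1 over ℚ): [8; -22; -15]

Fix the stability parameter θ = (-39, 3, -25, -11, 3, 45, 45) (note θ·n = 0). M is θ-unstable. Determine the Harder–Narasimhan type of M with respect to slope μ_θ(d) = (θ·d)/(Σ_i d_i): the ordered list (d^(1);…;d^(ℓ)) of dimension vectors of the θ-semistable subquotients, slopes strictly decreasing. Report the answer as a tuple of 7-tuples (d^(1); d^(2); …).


Interval decomposition of M: I[1,1]^2, I[1,3], I[3,7], I[4,5], I[7,7]^2.
HN type (ℓ=5): μ^(1)=45; μ^(2)=3; μ^(3)=-11; μ^(4)=-25; μ^(5)=-39

((0, 0, 0, 0, 0, 1, 3); (0, 0, 0, 0, 2, 0, 0); (0, 1, 1, 2, 0, 0, 0); (0, 0, 1, 0, 0, 0, 0); (3, 0, 0, 0, 0, 0, 0))


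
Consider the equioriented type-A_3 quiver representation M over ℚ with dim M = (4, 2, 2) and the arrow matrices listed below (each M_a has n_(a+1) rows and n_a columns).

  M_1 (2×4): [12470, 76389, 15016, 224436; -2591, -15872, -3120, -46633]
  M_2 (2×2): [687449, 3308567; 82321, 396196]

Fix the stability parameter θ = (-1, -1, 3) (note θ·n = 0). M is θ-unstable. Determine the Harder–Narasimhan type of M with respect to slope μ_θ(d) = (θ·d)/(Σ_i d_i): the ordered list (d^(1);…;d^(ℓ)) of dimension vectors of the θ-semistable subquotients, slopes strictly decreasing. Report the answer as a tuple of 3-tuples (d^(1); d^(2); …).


Interval decomposition of M: I[1,1]^2, I[1,3]^2.
HN type (ℓ=2): μ^(1)=3; μ^(2)=-1

((0, 0, 2); (4, 2, 0))


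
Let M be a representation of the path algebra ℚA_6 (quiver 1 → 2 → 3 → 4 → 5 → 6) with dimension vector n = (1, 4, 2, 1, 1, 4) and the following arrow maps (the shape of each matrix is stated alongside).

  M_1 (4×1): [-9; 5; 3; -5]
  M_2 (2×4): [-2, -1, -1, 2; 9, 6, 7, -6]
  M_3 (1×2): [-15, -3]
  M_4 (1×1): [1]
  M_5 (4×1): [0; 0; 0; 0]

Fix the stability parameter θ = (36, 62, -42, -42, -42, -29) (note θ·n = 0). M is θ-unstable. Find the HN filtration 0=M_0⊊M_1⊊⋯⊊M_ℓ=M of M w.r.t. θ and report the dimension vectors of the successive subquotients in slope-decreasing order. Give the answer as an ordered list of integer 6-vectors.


Interval decomposition of M: I[1,2], I[2,2], I[2,3], I[2,5], I[6,6]^4.
HN type (ℓ=5): μ^(1)=62; μ^(2)=36; μ^(3)=10; μ^(4)=-16; μ^(5)=-29

((0, 2, 0, 0, 0, 0); (1, 0, 0, 0, 0, 0); (0, 1, 1, 0, 0, 0); (0, 1, 1, 1, 1, 0); (0, 0, 0, 0, 0, 4))


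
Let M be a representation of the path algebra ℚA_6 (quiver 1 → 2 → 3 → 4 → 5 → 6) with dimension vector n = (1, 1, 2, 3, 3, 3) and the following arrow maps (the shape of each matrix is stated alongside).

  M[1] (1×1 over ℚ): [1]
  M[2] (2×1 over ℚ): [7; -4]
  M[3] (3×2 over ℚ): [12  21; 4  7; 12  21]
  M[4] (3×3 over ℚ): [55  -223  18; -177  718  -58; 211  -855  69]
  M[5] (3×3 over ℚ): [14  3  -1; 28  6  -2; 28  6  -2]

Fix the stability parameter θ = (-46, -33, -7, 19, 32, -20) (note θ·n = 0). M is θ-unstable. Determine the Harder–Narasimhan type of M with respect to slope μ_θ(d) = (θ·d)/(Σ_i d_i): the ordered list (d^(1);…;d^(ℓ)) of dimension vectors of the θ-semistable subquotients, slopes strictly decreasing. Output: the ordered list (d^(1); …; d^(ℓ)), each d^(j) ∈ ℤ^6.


Interval decomposition of M: I[1,3], I[3,6], I[4,5]^2, I[6,6]^2.
HN type (ℓ=7): μ^(1)=32; μ^(2)=19; μ^(3)=31/3; μ^(4)=-7; μ^(5)=-20; μ^(6)=-33; μ^(7)=-46

((0, 0, 0, 0, 2, 0); (0, 0, 0, 2, 0, 0); (0, 0, 0, 1, 1, 1); (0, 0, 2, 0, 0, 0); (0, 0, 0, 0, 0, 2); (0, 1, 0, 0, 0, 0); (1, 0, 0, 0, 0, 0))


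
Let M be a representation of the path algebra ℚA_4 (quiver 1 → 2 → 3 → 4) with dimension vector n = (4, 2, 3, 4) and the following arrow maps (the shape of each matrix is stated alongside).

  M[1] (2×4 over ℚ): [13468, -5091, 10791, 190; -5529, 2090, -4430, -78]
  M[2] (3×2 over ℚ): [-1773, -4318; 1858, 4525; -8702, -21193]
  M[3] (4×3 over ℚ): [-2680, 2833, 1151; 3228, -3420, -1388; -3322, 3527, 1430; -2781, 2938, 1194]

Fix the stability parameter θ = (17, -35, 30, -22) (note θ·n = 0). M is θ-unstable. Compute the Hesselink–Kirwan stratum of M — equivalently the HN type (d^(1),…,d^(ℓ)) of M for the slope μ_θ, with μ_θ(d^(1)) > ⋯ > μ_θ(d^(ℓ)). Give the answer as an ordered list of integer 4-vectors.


Interval decomposition of M: I[1,1]^2, I[1,4]^2, I[3,4], I[4,4].
HN type (ℓ=4): μ^(1)=17; μ^(2)=4; μ^(3)=-9; μ^(4)=-22

((2, 0, 0, 0); (0, 0, 3, 3); (2, 2, 0, 0); (0, 0, 0, 1))


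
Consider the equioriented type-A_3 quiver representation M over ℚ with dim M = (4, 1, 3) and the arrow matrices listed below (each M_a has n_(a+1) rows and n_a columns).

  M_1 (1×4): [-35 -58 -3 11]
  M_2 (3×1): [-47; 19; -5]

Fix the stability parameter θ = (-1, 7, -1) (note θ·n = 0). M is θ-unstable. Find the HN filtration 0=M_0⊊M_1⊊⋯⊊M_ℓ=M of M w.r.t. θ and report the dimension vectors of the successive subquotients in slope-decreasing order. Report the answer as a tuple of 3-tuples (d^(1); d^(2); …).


Interval decomposition of M: I[1,1]^3, I[1,3], I[3,3]^2.
HN type (ℓ=2): μ^(1)=3; μ^(2)=-1

((0, 1, 1); (4, 0, 2))


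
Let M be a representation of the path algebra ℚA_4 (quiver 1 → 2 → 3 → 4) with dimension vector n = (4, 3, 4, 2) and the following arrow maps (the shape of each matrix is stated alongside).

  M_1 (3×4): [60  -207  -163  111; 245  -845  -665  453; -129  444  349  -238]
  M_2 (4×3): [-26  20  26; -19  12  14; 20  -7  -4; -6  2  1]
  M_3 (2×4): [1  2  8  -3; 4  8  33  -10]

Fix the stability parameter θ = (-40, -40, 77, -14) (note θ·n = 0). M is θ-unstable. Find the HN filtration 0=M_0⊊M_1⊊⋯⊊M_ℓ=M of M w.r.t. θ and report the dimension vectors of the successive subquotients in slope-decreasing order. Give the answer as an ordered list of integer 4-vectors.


Via rank(M_{q-1}∘⋯∘M_p): M ≅ I[1,1], I[1,3], I[1,4]^2, I[3,3].
μ_θ-semistable layers: μ^(1)=77; μ^(2)=63/2; μ^(3)=-40

((0, 0, 2, 0); (0, 0, 2, 2); (4, 3, 0, 0))


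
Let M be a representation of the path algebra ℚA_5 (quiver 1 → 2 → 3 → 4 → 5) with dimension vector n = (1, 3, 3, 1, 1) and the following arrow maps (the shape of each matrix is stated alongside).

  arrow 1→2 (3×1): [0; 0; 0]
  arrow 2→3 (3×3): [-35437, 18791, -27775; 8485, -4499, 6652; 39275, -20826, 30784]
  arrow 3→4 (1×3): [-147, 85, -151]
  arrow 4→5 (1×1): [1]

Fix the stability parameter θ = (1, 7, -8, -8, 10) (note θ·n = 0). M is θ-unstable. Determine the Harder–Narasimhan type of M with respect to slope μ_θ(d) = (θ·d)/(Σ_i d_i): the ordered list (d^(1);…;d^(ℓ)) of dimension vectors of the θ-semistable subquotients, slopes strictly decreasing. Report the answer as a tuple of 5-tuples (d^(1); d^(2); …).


Interval decomposition of M: I[1,1], I[2,3]^2, I[2,5].
HN type (ℓ=4): μ^(1)=10; μ^(2)=1; μ^(3)=-1/2; μ^(4)=-3

((0, 0, 0, 0, 1); (1, 0, 0, 0, 0); (0, 2, 2, 0, 0); (0, 1, 1, 1, 0))


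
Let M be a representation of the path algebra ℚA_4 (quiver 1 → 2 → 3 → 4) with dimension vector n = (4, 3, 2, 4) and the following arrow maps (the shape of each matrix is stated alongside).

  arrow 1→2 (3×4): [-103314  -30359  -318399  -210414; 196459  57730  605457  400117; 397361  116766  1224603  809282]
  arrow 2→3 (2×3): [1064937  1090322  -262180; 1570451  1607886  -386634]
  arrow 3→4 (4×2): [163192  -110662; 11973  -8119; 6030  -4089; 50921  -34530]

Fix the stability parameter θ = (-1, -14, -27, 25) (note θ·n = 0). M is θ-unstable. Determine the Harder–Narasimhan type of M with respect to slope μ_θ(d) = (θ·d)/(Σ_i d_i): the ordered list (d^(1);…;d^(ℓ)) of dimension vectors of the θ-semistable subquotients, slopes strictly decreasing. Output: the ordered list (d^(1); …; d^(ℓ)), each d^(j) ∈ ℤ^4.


Via rank(M_{q-1}∘⋯∘M_p): M ≅ I[1,1], I[1,2], I[1,4]^2, I[4,4]^2.
μ_θ-semistable layers: μ^(1)=25; μ^(2)=-1; μ^(3)=-15/2; μ^(4)=-14

((0, 0, 0, 4); (1, 0, 0, 0); (1, 1, 0, 0); (2, 2, 2, 0))


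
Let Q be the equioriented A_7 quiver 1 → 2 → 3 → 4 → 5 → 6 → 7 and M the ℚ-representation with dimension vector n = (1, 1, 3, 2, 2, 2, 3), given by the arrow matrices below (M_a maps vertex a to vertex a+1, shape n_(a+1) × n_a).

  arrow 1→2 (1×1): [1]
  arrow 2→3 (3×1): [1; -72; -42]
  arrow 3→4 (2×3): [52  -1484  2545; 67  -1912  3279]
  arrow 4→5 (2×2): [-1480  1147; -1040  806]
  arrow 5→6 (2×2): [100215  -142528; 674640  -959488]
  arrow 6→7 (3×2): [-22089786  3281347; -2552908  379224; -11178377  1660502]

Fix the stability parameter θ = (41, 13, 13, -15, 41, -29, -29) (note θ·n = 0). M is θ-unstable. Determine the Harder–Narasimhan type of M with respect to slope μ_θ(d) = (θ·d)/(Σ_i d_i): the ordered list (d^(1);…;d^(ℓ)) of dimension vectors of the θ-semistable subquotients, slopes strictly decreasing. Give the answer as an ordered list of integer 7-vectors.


Via rank(M_{q-1}∘⋯∘M_p): M ≅ I[1,7], I[3,3], I[3,4], I[5,5], I[6,7], I[7,7].
μ_θ-semistable layers: μ^(1)=41; μ^(2)=13; μ^(3)=5; μ^(4)=-1; μ^(5)=-29

((0, 0, 0, 0, 1, 0, 0); (0, 0, 1, 0, 0, 0, 0); (1, 1, 1, 1, 1, 1, 1); (0, 0, 1, 1, 0, 0, 0); (0, 0, 0, 0, 0, 1, 2))


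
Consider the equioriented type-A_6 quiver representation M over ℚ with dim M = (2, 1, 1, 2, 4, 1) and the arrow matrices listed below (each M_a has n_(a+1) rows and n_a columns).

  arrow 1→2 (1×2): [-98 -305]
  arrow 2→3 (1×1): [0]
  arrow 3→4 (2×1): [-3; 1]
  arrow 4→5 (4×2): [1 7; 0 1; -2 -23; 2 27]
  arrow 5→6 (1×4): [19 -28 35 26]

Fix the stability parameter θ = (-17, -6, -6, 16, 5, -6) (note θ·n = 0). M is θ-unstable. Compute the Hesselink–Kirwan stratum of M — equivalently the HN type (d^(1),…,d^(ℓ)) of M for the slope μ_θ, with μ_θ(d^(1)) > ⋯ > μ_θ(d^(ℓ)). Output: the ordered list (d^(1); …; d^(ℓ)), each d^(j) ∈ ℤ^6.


Interval decomposition of M: I[1,1], I[1,2], I[3,6], I[4,5], I[5,5]^2.
HN type (ℓ=4): μ^(1)=21/2; μ^(2)=5; μ^(3)=-6; μ^(4)=-17

((0, 0, 0, 1, 1, 0); (0, 0, 0, 1, 3, 1); (0, 1, 1, 0, 0, 0); (2, 0, 0, 0, 0, 0))


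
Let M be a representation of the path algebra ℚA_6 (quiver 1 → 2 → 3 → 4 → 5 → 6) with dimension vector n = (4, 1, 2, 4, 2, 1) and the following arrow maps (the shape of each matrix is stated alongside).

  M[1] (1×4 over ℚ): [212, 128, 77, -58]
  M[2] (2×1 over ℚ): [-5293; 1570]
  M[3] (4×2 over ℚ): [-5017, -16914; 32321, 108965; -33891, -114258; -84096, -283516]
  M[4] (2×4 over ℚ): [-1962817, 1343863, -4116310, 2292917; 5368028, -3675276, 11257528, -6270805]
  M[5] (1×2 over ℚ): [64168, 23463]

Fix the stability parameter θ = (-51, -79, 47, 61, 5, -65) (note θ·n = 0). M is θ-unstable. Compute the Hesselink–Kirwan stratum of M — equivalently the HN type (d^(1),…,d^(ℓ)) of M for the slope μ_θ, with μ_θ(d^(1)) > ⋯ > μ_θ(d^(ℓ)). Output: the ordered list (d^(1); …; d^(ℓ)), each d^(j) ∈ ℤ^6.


Via rank(M_{q-1}∘⋯∘M_p): M ≅ I[1,1]^3, I[1,4], I[3,5], I[4,4], I[4,6].
μ_θ-semistable layers: μ^(1)=61; μ^(2)=47; μ^(3)=113/3; μ^(4)=1/3; μ^(5)=-51; μ^(6)=-65

((0, 0, 0, 2, 0, 0); (0, 0, 1, 0, 0, 0); (0, 0, 1, 1, 1, 0); (0, 0, 0, 1, 1, 1); (3, 0, 0, 0, 0, 0); (1, 1, 0, 0, 0, 0))


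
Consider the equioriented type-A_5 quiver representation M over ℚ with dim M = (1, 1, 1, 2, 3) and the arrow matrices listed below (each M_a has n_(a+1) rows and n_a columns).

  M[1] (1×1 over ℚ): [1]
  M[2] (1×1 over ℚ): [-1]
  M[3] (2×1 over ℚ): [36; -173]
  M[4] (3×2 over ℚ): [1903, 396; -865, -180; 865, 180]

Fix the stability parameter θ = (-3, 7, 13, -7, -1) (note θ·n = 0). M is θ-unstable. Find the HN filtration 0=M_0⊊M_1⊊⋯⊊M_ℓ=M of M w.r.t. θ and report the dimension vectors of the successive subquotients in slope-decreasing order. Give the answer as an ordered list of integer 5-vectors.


Barcode: M ≅ I[1,4], I[4,5], I[5,5]^2. HN layers by μ_θ (4 steps, strictly decreasing):
  μ^(1)=13/3; μ^(2)=-1; μ^(3)=-3; μ^(4)=-7

((0, 1, 1, 1, 0); (0, 0, 0, 0, 3); (1, 0, 0, 0, 0); (0, 0, 0, 1, 0))


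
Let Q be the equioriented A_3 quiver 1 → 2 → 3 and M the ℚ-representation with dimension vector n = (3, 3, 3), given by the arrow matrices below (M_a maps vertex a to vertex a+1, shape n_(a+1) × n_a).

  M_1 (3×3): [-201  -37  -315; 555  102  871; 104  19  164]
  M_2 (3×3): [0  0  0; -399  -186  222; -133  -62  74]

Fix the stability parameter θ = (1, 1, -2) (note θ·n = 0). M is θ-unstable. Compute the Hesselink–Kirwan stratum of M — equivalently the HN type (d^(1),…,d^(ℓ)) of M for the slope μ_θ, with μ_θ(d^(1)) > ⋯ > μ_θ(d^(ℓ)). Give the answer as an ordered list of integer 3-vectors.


Interval decomposition of M: I[1,2]^2, I[1,3], I[3,3]^2.
HN type (ℓ=3): μ^(1)=1; μ^(2)=0; μ^(3)=-2

((2, 2, 0); (1, 1, 1); (0, 0, 2))


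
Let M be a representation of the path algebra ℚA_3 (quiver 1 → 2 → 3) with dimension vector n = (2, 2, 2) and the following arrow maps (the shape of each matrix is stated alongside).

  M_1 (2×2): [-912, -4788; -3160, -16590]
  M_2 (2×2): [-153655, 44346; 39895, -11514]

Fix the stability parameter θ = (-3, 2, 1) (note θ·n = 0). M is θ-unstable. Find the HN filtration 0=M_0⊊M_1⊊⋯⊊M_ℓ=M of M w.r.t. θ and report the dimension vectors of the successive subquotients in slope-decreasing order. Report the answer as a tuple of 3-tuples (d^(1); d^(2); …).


Via rank(M_{q-1}∘⋯∘M_p): M ≅ I[1,1], I[1,2], I[2,3], I[3,3].
μ_θ-semistable layers: μ^(1)=2; μ^(2)=3/2; μ^(3)=1; μ^(4)=-3

((0, 1, 0); (0, 1, 1); (0, 0, 1); (2, 0, 0))


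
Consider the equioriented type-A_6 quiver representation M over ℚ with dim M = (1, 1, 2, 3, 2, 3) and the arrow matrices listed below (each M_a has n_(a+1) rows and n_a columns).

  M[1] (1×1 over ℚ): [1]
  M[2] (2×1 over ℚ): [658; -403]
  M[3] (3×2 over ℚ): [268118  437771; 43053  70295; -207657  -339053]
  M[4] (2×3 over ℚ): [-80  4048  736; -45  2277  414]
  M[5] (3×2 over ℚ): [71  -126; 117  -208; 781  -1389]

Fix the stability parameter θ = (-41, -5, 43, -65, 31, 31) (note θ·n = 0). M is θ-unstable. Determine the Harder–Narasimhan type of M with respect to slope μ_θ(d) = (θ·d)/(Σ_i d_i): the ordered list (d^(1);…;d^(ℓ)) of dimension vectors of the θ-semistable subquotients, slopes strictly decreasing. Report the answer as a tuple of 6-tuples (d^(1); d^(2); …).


Barcode: M ≅ I[1,4], I[3,6], I[4,4], I[5,6], I[6,6]. HN layers by μ_θ (5 steps, strictly decreasing):
  μ^(1)=31; μ^(2)=-9; μ^(3)=-11; μ^(4)=-41; μ^(5)=-65

((0, 0, 0, 0, 2, 3); (0, 1, 1, 1, 0, 0); (0, 0, 1, 1, 0, 0); (1, 0, 0, 0, 0, 0); (0, 0, 0, 1, 0, 0))


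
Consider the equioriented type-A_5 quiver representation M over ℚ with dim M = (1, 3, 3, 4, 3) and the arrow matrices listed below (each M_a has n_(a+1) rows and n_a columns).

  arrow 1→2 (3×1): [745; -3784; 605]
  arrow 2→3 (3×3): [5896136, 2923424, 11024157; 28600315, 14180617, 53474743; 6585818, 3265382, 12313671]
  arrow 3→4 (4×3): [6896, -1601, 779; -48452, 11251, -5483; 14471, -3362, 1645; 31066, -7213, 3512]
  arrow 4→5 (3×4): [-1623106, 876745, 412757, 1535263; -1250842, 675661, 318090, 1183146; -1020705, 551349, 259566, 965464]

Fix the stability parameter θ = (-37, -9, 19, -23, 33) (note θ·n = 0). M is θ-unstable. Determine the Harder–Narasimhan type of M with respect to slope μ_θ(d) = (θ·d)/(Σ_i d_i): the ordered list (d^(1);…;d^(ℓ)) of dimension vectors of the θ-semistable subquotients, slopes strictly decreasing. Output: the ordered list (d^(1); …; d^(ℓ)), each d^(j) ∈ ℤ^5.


Interval decomposition of M: I[1,5], I[2,2], I[2,5], I[3,4], I[4,5].
HN type (ℓ=5): μ^(1)=33; μ^(2)=-2; μ^(3)=-9; μ^(4)=-23; μ^(5)=-37

((0, 0, 0, 0, 3); (0, 0, 3, 3, 0); (0, 3, 0, 0, 0); (0, 0, 0, 1, 0); (1, 0, 0, 0, 0))


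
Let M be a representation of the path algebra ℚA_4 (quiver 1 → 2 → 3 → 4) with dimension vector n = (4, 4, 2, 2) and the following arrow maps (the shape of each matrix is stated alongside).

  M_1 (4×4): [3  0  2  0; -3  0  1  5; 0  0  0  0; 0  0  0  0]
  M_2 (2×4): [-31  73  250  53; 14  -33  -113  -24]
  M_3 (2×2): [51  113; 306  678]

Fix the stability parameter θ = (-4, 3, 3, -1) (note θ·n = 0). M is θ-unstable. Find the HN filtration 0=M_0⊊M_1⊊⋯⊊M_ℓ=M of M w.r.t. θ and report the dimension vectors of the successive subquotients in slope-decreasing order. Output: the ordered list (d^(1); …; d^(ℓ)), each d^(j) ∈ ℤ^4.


Via rank(M_{q-1}∘⋯∘M_p): M ≅ I[1,1]^2, I[1,3], I[1,4], I[2,2]^2, I[4,4].
μ_θ-semistable layers: μ^(1)=3; μ^(2)=5/3; μ^(3)=-1; μ^(4)=-4

((0, 3, 1, 0); (0, 1, 1, 1); (0, 0, 0, 1); (4, 0, 0, 0))


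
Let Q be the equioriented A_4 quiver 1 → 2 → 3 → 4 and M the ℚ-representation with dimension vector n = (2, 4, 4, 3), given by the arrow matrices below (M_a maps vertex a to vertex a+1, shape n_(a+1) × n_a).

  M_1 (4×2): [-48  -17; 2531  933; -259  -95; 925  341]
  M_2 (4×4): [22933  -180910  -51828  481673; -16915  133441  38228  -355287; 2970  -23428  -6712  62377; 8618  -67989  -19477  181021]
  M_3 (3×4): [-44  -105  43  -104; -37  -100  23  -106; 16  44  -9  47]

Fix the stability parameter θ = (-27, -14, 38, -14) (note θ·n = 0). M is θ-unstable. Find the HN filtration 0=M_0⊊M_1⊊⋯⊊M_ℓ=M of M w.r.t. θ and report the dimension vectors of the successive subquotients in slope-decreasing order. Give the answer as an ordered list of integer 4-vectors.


Barcode: M ≅ I[1,4]^2, I[2,3], I[2,4]. HN layers by μ_θ (4 steps, strictly decreasing):
  μ^(1)=38; μ^(2)=12; μ^(3)=-14; μ^(4)=-27

((0, 0, 1, 0); (0, 0, 3, 3); (0, 4, 0, 0); (2, 0, 0, 0))


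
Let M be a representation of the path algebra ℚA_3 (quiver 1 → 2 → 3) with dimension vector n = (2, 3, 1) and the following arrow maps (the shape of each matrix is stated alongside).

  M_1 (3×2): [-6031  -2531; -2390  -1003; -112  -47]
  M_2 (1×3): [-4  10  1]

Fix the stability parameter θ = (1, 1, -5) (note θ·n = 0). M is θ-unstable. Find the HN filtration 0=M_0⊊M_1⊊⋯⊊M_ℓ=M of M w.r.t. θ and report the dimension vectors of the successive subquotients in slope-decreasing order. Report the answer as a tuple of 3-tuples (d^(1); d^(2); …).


Interval decomposition of M: I[1,2], I[1,3], I[2,2].
HN type (ℓ=2): μ^(1)=1; μ^(2)=-1

((1, 2, 0); (1, 1, 1))


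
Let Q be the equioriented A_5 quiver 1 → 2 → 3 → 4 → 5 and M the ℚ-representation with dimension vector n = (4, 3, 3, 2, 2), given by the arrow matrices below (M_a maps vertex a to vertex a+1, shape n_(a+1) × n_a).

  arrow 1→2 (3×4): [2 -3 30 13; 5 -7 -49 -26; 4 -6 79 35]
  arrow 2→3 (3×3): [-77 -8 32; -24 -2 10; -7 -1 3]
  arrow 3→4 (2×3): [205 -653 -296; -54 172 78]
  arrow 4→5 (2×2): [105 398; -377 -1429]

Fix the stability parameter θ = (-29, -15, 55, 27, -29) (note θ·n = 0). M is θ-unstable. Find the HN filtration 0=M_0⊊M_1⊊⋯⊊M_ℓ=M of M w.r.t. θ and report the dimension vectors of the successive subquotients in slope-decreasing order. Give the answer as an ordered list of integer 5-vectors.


Barcode: M ≅ I[1,1], I[1,3], I[1,5]^2. HN layers by μ_θ (4 steps, strictly decreasing):
  μ^(1)=55; μ^(2)=53/3; μ^(3)=-15; μ^(4)=-29

((0, 0, 1, 0, 0); (0, 0, 2, 2, 2); (0, 3, 0, 0, 0); (4, 0, 0, 0, 0))


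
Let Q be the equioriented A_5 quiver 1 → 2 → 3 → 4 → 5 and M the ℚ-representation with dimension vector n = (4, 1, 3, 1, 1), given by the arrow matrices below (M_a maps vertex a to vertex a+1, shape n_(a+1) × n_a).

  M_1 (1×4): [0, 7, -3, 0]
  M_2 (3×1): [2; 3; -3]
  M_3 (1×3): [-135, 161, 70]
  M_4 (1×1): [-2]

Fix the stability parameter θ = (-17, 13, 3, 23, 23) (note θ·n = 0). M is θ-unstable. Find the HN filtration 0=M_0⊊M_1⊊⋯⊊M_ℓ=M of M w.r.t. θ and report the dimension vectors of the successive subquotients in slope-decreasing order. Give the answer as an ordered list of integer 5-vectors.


Interval decomposition of M: I[1,1]^3, I[1,5], I[3,3]^2.
HN type (ℓ=4): μ^(1)=23; μ^(2)=8; μ^(3)=3; μ^(4)=-17

((0, 0, 0, 1, 1); (0, 1, 1, 0, 0); (0, 0, 2, 0, 0); (4, 0, 0, 0, 0))


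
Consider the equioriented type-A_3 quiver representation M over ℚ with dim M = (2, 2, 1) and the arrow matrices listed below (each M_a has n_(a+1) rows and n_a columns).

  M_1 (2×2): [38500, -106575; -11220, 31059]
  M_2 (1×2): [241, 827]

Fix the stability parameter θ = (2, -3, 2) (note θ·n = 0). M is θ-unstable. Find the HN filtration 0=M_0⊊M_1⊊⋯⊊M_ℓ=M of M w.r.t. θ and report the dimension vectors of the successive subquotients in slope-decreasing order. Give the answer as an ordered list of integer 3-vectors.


Interval decomposition of M: I[1,1], I[1,3], I[2,2].
HN type (ℓ=3): μ^(1)=2; μ^(2)=-1/2; μ^(3)=-3

((1, 0, 1); (1, 1, 0); (0, 1, 0))


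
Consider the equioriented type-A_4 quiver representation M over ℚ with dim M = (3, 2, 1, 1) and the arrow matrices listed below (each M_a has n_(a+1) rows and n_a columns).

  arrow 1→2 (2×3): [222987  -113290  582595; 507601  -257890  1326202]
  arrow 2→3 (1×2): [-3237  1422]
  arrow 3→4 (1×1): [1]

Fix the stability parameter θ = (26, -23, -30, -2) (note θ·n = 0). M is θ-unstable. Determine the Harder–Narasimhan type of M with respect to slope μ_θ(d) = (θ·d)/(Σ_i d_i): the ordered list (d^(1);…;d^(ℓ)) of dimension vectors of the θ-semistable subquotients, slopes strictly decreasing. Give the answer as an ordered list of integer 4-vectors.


Via rank(M_{q-1}∘⋯∘M_p): M ≅ I[1,1], I[1,2], I[1,4].
μ_θ-semistable layers: μ^(1)=26; μ^(2)=3/2; μ^(3)=-2; μ^(4)=-9

((1, 0, 0, 0); (1, 1, 0, 0); (0, 0, 0, 1); (1, 1, 1, 0))


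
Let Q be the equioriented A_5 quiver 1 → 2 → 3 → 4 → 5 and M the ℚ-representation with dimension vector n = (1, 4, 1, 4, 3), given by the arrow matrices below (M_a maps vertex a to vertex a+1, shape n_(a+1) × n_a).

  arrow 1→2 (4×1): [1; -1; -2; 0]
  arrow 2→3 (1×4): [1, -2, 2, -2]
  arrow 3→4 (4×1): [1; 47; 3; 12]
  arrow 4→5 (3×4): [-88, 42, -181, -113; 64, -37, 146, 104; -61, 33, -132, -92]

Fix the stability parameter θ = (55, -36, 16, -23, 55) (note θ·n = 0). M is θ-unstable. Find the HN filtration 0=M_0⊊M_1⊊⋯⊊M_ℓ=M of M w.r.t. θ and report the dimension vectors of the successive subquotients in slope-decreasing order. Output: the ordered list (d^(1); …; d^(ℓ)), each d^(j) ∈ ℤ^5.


Via rank(M_{q-1}∘⋯∘M_p): M ≅ I[1,5], I[2,2]^3, I[4,4], I[4,5]^2.
μ_θ-semistable layers: μ^(1)=55; μ^(2)=3; μ^(3)=-23; μ^(4)=-36

((0, 0, 0, 0, 3); (1, 1, 1, 1, 0); (0, 0, 0, 3, 0); (0, 3, 0, 0, 0))


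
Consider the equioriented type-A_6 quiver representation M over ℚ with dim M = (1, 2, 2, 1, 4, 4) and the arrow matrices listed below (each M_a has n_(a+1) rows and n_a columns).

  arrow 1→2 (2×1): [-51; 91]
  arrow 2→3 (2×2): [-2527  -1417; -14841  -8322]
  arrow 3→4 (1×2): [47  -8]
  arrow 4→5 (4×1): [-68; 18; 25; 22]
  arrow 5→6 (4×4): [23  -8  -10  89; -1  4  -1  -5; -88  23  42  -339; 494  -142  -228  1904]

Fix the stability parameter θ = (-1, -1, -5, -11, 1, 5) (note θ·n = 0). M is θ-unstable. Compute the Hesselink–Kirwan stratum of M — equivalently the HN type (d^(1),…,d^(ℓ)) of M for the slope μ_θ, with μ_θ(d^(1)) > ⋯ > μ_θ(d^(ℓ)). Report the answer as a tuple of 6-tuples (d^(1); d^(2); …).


Via rank(M_{q-1}∘⋯∘M_p): M ≅ I[1,6], I[2,3], I[5,5], I[5,6]^2, I[6,6].
μ_θ-semistable layers: μ^(1)=5; μ^(2)=1; μ^(3)=-3; μ^(4)=-9/2

((0, 0, 0, 0, 0, 4); (0, 0, 0, 0, 4, 0); (0, 1, 1, 0, 0, 0); (1, 1, 1, 1, 0, 0))


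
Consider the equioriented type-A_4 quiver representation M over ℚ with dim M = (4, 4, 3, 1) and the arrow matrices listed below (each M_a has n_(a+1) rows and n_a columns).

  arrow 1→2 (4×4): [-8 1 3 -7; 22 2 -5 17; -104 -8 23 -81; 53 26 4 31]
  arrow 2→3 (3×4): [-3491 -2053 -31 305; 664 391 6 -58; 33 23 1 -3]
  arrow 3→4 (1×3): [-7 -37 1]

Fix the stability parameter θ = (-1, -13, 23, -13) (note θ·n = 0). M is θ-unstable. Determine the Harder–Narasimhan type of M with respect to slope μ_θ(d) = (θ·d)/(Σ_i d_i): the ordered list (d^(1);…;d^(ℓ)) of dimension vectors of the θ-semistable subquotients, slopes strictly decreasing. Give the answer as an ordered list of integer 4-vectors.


Interval decomposition of M: I[1,2], I[1,3]^2, I[1,4].
HN type (ℓ=3): μ^(1)=23; μ^(2)=5; μ^(3)=-7

((0, 0, 2, 0); (0, 0, 1, 1); (4, 4, 0, 0))


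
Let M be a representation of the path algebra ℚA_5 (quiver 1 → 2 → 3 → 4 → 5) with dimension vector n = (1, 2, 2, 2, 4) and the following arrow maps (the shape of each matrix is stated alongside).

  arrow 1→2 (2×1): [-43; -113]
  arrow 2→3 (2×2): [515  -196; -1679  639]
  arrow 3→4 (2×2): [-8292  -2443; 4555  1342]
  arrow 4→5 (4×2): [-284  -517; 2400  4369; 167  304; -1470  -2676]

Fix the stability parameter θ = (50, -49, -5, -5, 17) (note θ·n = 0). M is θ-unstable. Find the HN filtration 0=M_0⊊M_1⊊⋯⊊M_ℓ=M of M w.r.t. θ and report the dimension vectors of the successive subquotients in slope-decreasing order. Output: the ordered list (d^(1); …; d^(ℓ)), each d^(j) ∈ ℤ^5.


Interval decomposition of M: I[1,5], I[2,5], I[5,5]^2.
HN type (ℓ=4): μ^(1)=17; μ^(2)=-9/4; μ^(3)=-5; μ^(4)=-49

((0, 0, 0, 0, 4); (1, 1, 1, 1, 0); (0, 0, 1, 1, 0); (0, 1, 0, 0, 0))


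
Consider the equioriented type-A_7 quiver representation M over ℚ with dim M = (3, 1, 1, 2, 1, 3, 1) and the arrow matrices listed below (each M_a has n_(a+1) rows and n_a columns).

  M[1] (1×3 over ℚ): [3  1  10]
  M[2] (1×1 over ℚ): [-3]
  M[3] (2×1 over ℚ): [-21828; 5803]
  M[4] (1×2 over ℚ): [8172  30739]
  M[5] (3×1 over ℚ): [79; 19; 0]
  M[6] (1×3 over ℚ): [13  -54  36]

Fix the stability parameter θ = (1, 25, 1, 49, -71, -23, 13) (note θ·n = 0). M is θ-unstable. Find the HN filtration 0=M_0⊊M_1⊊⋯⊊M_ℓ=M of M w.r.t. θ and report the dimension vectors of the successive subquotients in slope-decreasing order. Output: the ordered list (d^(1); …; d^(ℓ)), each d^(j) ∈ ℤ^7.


Interval decomposition of M: I[1,1]^2, I[1,7], I[4,4], I[6,6]^2.
HN type (ℓ=5): μ^(1)=49; μ^(2)=13; μ^(3)=1; μ^(4)=-3; μ^(5)=-23

((0, 0, 0, 1, 0, 0, 0); (0, 0, 0, 0, 0, 0, 1); (2, 0, 0, 0, 0, 0, 0); (1, 1, 1, 1, 1, 1, 0); (0, 0, 0, 0, 0, 2, 0))


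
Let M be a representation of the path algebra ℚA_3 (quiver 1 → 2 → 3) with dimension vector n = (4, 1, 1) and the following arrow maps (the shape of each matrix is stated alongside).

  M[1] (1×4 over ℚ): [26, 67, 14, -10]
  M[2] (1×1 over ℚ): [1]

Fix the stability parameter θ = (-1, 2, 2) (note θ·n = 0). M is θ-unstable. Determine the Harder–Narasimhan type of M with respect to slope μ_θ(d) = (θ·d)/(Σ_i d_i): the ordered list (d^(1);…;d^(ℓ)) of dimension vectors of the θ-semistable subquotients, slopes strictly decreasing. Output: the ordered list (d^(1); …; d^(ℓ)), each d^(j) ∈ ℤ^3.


Via rank(M_{q-1}∘⋯∘M_p): M ≅ I[1,1]^3, I[1,3].
μ_θ-semistable layers: μ^(1)=2; μ^(2)=-1

((0, 1, 1); (4, 0, 0))


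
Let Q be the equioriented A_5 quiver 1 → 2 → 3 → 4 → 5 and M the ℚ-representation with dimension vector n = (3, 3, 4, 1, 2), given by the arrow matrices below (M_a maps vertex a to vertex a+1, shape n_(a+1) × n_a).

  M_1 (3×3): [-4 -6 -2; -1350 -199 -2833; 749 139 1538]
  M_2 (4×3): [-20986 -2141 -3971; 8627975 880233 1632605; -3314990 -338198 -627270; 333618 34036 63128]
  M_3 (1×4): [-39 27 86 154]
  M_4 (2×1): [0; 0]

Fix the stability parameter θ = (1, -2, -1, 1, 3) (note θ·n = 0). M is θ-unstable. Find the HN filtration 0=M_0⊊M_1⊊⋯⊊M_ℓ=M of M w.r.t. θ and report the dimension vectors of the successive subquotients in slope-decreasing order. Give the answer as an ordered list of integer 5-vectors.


Barcode: M ≅ I[1,1], I[1,2], I[1,4], I[2,3], I[3,3]^2, I[5,5]^2. HN layers by μ_θ (6 steps, strictly decreasing):
  μ^(1)=3; μ^(2)=1; μ^(3)=-1/2; μ^(4)=-2/3; μ^(5)=-1; μ^(6)=-2

((0, 0, 0, 0, 2); (1, 0, 0, 1, 0); (1, 1, 0, 0, 0); (1, 1, 1, 0, 0); (0, 0, 3, 0, 0); (0, 1, 0, 0, 0))


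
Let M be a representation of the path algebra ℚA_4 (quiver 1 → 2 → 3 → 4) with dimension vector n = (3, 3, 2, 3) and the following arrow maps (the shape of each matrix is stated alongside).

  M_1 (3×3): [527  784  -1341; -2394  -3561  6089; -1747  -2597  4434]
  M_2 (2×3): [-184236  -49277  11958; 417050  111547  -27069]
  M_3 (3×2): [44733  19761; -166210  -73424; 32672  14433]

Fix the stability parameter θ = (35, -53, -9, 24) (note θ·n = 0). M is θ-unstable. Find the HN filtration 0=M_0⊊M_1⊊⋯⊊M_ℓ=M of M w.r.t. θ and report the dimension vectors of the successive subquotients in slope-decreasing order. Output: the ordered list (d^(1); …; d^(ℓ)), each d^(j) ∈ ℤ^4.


Barcode: M ≅ I[1,2], I[1,4]^2, I[4,4]. HN layers by μ_θ (2 steps, strictly decreasing):
  μ^(1)=24; μ^(2)=-9

((0, 0, 0, 3); (3, 3, 2, 0))


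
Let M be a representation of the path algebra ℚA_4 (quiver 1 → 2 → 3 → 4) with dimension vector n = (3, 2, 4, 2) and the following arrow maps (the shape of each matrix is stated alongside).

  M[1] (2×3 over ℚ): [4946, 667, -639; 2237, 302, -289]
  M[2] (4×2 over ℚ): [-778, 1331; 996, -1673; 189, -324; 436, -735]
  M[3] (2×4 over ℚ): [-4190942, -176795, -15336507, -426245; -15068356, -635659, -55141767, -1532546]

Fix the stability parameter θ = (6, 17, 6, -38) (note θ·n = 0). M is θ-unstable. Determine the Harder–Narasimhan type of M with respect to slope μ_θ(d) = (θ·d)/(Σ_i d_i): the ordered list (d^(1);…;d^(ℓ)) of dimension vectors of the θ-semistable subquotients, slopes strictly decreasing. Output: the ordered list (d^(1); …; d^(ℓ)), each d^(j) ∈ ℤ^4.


Via rank(M_{q-1}∘⋯∘M_p): M ≅ I[1,1], I[1,4]^2, I[3,3]^2.
μ_θ-semistable layers: μ^(1)=6; μ^(2)=-9/4

((1, 0, 2, 0); (2, 2, 2, 2))
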